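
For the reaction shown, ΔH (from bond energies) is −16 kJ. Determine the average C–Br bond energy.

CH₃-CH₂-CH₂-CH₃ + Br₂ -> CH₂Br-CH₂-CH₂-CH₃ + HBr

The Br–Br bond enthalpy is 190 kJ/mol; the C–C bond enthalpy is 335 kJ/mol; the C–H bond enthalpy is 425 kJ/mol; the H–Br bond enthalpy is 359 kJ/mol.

D(C–Br) ≈ 272 kJ/mol

Let D be the C–Br bond energy.
Σ(broken) = 1×190 + 3×335 + 10×425 = 5445
Σ(formed) = 1×D + 3×335 + 9×425 + 1×359 = 5189 + D
ΔH = Σ(broken) − Σ(formed) = (5445) − (5189 + D) = +256 − D
Setting this equal to −16 kJ gives D = 272 kJ/mol.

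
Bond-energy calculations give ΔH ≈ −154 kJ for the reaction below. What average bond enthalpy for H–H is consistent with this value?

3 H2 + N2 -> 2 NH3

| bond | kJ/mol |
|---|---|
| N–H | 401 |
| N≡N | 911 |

D(H–H) ≈ 447 kJ/mol

Let D be the H–H bond energy.
Σ(broken) = 3×D + 1×911 = 911 + 3D
Σ(formed) = 6×401 = 2406
ΔH = Σ(broken) − Σ(formed) = (911 + 3D) − (2406) = −1495 + 3D
Setting this equal to −154 kJ gives 3D = 1341, so D = 447 kJ/mol.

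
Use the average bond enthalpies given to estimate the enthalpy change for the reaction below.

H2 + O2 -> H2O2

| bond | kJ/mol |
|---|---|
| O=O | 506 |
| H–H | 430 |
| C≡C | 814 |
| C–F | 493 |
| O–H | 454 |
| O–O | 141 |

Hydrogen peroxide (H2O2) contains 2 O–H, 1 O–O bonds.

ΔH ≈ −113 kJ

Bonds broken (reactants):
  H–H: 1 × 430 = 430
  O=O: 1 × 506 = 506
  Σ(broken) = 936 kJ
Bonds formed (products):
  O–H: 2 × 454 = 908
  O–O: 1 × 141 = 141
  Σ(formed) = 1049 kJ
ΔH = Σ(broken) − Σ(formed) = 936 − 1049 = −113 kJ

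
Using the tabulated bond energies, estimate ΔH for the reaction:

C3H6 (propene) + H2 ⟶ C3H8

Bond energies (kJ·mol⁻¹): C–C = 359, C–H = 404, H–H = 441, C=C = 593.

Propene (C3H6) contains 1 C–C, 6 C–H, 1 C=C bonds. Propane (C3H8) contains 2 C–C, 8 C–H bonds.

ΔH ≈ −133 kJ

Bonds broken (reactants):
  C–C: 1 × 359 = 359
  C–H: 6 × 404 = 2424
  C=C: 1 × 593 = 593
  H–H: 1 × 441 = 441
  Σ(broken) = 3817 kJ
Bonds formed (products):
  C–C: 2 × 359 = 718
  C–H: 8 × 404 = 3232
  Σ(formed) = 3950 kJ
ΔH = Σ(broken) − Σ(formed) = 3817 − 3950 = −133 kJ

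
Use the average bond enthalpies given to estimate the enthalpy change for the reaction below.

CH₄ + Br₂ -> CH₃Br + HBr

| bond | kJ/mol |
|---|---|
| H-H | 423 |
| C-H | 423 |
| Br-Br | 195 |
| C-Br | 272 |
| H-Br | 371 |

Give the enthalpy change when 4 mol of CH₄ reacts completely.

Bonds broken (reactants):
  Br-Br: 1 × 195 = 195
  C-H: 4 × 423 = 1692
  Σ(broken) = 1887 kJ
Bonds formed (products):
  C-Br: 1 × 272 = 272
  C-H: 3 × 423 = 1269
  H-Br: 1 × 371 = 371
  Σ(formed) = 1912 kJ
ΔH = Σ(broken) − Σ(formed) = 1887 − 1912 = −25 kJ
For 4× the reaction as written: 4 × (−25) = −100 kJ

ΔH = −100 kJ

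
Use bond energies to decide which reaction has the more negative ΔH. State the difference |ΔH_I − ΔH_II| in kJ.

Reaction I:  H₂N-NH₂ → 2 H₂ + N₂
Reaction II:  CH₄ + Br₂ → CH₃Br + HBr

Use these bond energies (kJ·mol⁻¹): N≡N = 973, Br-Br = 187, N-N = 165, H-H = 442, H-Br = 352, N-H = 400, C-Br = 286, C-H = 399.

Reaction I, by 40 kJ

Reaction I:
  Bonds broken (reactants):
    N-H: 4 × 400 = 1600
    N-N: 1 × 165 = 165
    Σ(broken) = 1765 kJ
  Bonds formed (products):
    H-H: 2 × 442 = 884
    N≡N: 1 × 973 = 973
    Σ(formed) = 1857 kJ
  ΔH_I = 1765 − 1857 = −92 kJ
Reaction II:
  Bonds broken (reactants):
    Br-Br: 1 × 187 = 187
    C-H: 4 × 399 = 1596
    Σ(broken) = 1783 kJ
  Bonds formed (products):
    C-Br: 1 × 286 = 286
    C-H: 3 × 399 = 1197
    H-Br: 1 × 352 = 352
    Σ(formed) = 1835 kJ
  ΔH_II = 1783 − 1835 = −52 kJ
ΔH_I − ΔH_II = −40 kJ, so reaction I has the more negative ΔH; |ΔH_I − ΔH_II| = 40 kJ.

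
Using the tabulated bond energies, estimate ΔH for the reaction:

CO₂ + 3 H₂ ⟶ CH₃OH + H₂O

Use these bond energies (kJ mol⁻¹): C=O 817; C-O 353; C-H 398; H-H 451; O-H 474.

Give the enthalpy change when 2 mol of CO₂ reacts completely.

ΔH = +36 kJ

Bonds broken (reactants):
  C=O: 2 × 817 = 1634
  H-H: 3 × 451 = 1353
  Σ(broken) = 2987 kJ
Bonds formed (products):
  C-H: 3 × 398 = 1194
  C-O: 1 × 353 = 353
  O-H: 3 × 474 = 1422
  Σ(formed) = 2969 kJ
ΔH = Σ(broken) − Σ(formed) = 2987 − 2969 = +18 kJ
For 2× the reaction as written: 2 × (+18) = +36 kJ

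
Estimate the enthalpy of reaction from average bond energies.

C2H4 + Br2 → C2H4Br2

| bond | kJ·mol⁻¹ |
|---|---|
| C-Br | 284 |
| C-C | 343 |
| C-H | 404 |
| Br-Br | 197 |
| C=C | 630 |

ΔH ≈ −84 kJ

Bonds broken (reactants):
  Br-Br: 1 × 197 = 197
  C-H: 4 × 404 = 1616
  C=C: 1 × 630 = 630
  Σ(broken) = 2443 kJ
Bonds formed (products):
  C-Br: 2 × 284 = 568
  C-C: 1 × 343 = 343
  C-H: 4 × 404 = 1616
  Σ(formed) = 2527 kJ
ΔH = Σ(broken) − Σ(formed) = 2443 − 2527 = −84 kJ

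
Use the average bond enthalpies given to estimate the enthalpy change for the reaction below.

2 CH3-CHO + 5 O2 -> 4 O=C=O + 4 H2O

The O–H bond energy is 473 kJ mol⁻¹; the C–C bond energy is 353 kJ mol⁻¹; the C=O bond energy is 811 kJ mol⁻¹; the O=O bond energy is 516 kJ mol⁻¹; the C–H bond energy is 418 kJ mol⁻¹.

ΔH ≈ −2020 kJ

Bonds broken (reactants):
  C–C: 2 × 353 = 706
  C–H: 8 × 418 = 3344
  C=O: 2 × 811 = 1622
  O=O: 5 × 516 = 2580
  Σ(broken) = 8252 kJ
Bonds formed (products):
  C=O: 8 × 811 = 6488
  O–H: 8 × 473 = 3784
  Σ(formed) = 10272 kJ
ΔH = Σ(broken) − Σ(formed) = 8252 − 10272 = −2020 kJ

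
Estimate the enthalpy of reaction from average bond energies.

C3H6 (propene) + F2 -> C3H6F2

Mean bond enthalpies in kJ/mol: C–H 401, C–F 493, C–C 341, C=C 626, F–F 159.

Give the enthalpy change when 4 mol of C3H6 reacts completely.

Bonds broken (reactants):
  C–C: 1 × 341 = 341
  C–H: 6 × 401 = 2406
  C=C: 1 × 626 = 626
  F–F: 1 × 159 = 159
  Σ(broken) = 3532 kJ
Bonds formed (products):
  C–C: 2 × 341 = 682
  C–F: 2 × 493 = 986
  C–H: 6 × 401 = 2406
  Σ(formed) = 4074 kJ
ΔH = Σ(broken) − Σ(formed) = 3532 − 4074 = −542 kJ
For 4× the reaction as written: 4 × (−542) = −2168 kJ

ΔH = −2168 kJ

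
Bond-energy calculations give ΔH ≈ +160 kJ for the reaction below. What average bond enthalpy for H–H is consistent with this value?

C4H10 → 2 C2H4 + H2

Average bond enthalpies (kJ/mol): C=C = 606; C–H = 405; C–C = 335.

D(H–H) ≈ 443 kJ/mol

Let D be the H–H bond energy.
Σ(broken) = 3×335 + 10×405 = 5055
Σ(formed) = 8×405 + 2×606 + 1×D = 4452 + D
ΔH = Σ(broken) − Σ(formed) = (5055) − (4452 + D) = +603 − D
Setting this equal to +160 kJ gives D = 443 kJ/mol.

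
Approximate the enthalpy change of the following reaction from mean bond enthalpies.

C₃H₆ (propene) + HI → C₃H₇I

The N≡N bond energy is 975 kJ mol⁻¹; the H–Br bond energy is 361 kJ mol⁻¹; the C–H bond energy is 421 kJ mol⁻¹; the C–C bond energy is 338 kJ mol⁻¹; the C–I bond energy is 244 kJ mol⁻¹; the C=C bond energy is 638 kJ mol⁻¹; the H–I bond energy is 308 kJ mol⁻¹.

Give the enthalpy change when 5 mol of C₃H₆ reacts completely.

ΔH = −285 kJ

Bonds broken (reactants):
  C–C: 1 × 338 = 338
  C–H: 6 × 421 = 2526
  C=C: 1 × 638 = 638
  H–I: 1 × 308 = 308
  Σ(broken) = 3810 kJ
Bonds formed (products):
  C–C: 2 × 338 = 676
  C–H: 7 × 421 = 2947
  C–I: 1 × 244 = 244
  Σ(formed) = 3867 kJ
ΔH = Σ(broken) − Σ(formed) = 3810 − 3867 = −57 kJ
For 5× the reaction as written: 5 × (−57) = −285 kJ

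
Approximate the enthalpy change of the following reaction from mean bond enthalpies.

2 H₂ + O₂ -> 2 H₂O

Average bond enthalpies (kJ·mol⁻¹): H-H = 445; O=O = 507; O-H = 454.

Bonds broken (reactants):
  H-H: 2 × 445 = 890
  O=O: 1 × 507 = 507
  Σ(broken) = 1397 kJ
Bonds formed (products):
  O-H: 4 × 454 = 1816
  Σ(formed) = 1816 kJ
ΔH = Σ(broken) − Σ(formed) = 1397 − 1816 = −419 kJ

ΔH ≈ −419 kJ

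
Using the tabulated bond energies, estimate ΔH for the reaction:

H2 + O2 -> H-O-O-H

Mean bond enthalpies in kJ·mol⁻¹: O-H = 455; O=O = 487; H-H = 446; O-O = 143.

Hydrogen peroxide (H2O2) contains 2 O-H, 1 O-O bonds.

ΔH ≈ −120 kJ

Bonds broken (reactants):
  H-H: 1 × 446 = 446
  O=O: 1 × 487 = 487
  Σ(broken) = 933 kJ
Bonds formed (products):
  O-H: 2 × 455 = 910
  O-O: 1 × 143 = 143
  Σ(formed) = 1053 kJ
ΔH = Σ(broken) − Σ(formed) = 933 − 1053 = −120 kJ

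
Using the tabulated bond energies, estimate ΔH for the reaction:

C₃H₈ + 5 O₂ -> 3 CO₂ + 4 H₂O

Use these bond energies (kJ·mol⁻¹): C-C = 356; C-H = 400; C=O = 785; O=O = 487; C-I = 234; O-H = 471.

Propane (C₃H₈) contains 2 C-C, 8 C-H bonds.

Bonds broken (reactants):
  C-C: 2 × 356 = 712
  C-H: 8 × 400 = 3200
  O=O: 5 × 487 = 2435
  Σ(broken) = 6347 kJ
Bonds formed (products):
  C=O: 6 × 785 = 4710
  O-H: 8 × 471 = 3768
  Σ(formed) = 8478 kJ
ΔH = Σ(broken) − Σ(formed) = 6347 − 8478 = −2131 kJ

ΔH ≈ −2131 kJ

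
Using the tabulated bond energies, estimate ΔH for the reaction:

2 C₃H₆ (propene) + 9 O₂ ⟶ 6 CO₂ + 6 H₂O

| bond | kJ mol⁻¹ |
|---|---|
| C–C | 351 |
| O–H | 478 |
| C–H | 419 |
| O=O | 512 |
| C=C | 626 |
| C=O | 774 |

Bonds broken (reactants):
  C–C: 2 × 351 = 702
  C–H: 12 × 419 = 5028
  C=C: 2 × 626 = 1252
  O=O: 9 × 512 = 4608
  Σ(broken) = 11590 kJ
Bonds formed (products):
  C=O: 12 × 774 = 9288
  O–H: 12 × 478 = 5736
  Σ(formed) = 15024 kJ
ΔH = Σ(broken) − Σ(formed) = 11590 − 15024 = −3434 kJ

ΔH ≈ −3434 kJ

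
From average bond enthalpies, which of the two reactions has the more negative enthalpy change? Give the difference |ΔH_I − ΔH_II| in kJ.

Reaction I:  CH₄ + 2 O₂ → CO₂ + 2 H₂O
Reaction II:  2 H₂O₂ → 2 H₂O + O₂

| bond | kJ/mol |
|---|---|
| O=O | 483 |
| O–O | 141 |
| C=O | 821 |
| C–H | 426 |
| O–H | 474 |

Reaction I, by 667 kJ

Reaction I:
  Bonds broken (reactants):
    C–H: 4 × 426 = 1704
    O=O: 2 × 483 = 966
    Σ(broken) = 2670 kJ
  Bonds formed (products):
    C=O: 2 × 821 = 1642
    O–H: 4 × 474 = 1896
    Σ(formed) = 3538 kJ
  ΔH_I = 2670 − 3538 = −868 kJ
Reaction II:
  Bonds broken (reactants):
    O–H: 4 × 474 = 1896
    O–O: 2 × 141 = 282
    Σ(broken) = 2178 kJ
  Bonds formed (products):
    O–H: 4 × 474 = 1896
    O=O: 1 × 483 = 483
    Σ(formed) = 2379 kJ
  ΔH_II = 2178 − 2379 = −201 kJ
ΔH_I − ΔH_II = −667 kJ, so reaction I has the more negative ΔH; |ΔH_I − ΔH_II| = 667 kJ.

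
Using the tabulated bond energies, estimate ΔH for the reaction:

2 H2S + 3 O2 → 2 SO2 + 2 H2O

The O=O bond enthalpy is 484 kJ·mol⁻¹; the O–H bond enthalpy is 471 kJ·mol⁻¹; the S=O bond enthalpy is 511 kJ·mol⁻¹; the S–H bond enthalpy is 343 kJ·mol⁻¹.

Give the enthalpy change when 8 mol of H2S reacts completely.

Bonds broken (reactants):
  O=O: 3 × 484 = 1452
  S–H: 4 × 343 = 1372
  Σ(broken) = 2824 kJ
Bonds formed (products):
  O–H: 4 × 471 = 1884
  S=O: 4 × 511 = 2044
  Σ(formed) = 3928 kJ
ΔH = Σ(broken) − Σ(formed) = 2824 − 3928 = −1104 kJ
For 4× the reaction as written: 4 × (−1104) = −4416 kJ

ΔH = −4416 kJ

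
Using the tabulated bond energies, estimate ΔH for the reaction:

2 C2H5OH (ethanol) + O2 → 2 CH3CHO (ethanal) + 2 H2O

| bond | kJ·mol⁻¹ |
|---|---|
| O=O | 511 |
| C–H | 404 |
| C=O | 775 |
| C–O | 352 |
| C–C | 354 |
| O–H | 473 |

Bonds broken (reactants):
  C–C: 2 × 354 = 708
  C–H: 10 × 404 = 4040
  C–O: 2 × 352 = 704
  O–H: 2 × 473 = 946
  O=O: 1 × 511 = 511
  Σ(broken) = 6909 kJ
Bonds formed (products):
  C–C: 2 × 354 = 708
  C–H: 8 × 404 = 3232
  C=O: 2 × 775 = 1550
  O–H: 4 × 473 = 1892
  Σ(formed) = 7382 kJ
ΔH = Σ(broken) − Σ(formed) = 6909 − 7382 = −473 kJ

ΔH ≈ −473 kJ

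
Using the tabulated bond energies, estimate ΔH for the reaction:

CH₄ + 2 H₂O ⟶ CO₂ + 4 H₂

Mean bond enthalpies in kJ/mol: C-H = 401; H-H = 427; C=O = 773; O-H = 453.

ΔH ≈ +162 kJ

Bonds broken (reactants):
  C-H: 4 × 401 = 1604
  O-H: 4 × 453 = 1812
  Σ(broken) = 3416 kJ
Bonds formed (products):
  C=O: 2 × 773 = 1546
  H-H: 4 × 427 = 1708
  Σ(formed) = 3254 kJ
ΔH = Σ(broken) − Σ(formed) = 3416 − 3254 = +162 kJ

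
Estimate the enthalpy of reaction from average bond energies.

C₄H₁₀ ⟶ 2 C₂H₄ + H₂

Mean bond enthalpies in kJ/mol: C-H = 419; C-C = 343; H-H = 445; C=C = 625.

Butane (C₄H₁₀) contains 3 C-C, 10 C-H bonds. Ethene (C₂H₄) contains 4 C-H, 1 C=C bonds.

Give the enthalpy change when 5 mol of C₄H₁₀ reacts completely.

ΔH = +860 kJ

Bonds broken (reactants):
  C-C: 3 × 343 = 1029
  C-H: 10 × 419 = 4190
  Σ(broken) = 5219 kJ
Bonds formed (products):
  C-H: 8 × 419 = 3352
  C=C: 2 × 625 = 1250
  H-H: 1 × 445 = 445
  Σ(formed) = 5047 kJ
ΔH = Σ(broken) − Σ(formed) = 5219 − 5047 = +172 kJ
For 5× the reaction as written: 5 × (+172) = +860 kJ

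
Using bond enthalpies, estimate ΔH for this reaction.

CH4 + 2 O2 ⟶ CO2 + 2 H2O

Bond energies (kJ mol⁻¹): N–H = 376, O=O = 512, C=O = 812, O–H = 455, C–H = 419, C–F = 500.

Bonds broken (reactants):
  C–H: 4 × 419 = 1676
  O=O: 2 × 512 = 1024
  Σ(broken) = 2700 kJ
Bonds formed (products):
  C=O: 2 × 812 = 1624
  O–H: 4 × 455 = 1820
  Σ(formed) = 3444 kJ
ΔH = Σ(broken) − Σ(formed) = 2700 − 3444 = −744 kJ

ΔH ≈ −744 kJ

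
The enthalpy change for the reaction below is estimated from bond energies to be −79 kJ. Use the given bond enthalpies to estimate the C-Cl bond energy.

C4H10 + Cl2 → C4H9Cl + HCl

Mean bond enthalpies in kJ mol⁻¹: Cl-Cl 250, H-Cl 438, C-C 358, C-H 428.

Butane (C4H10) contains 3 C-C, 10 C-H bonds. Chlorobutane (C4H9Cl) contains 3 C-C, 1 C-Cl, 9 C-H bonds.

D(C-Cl) ≈ 319 kJ/mol

Let D be the C-Cl bond energy.
Σ(broken) = 3×358 + 10×428 + 1×250 = 5604
Σ(formed) = 3×358 + 1×D + 9×428 + 1×438 = 5364 + D
ΔH = Σ(broken) − Σ(formed) = (5604) − (5364 + D) = +240 − D
Setting this equal to −79 kJ gives D = 319 kJ/mol.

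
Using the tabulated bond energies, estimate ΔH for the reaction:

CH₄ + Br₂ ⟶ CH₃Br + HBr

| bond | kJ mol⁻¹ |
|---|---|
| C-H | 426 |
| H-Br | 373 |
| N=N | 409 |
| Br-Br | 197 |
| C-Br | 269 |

Bonds broken (reactants):
  Br-Br: 1 × 197 = 197
  C-H: 4 × 426 = 1704
  Σ(broken) = 1901 kJ
Bonds formed (products):
  C-Br: 1 × 269 = 269
  C-H: 3 × 426 = 1278
  H-Br: 1 × 373 = 373
  Σ(formed) = 1920 kJ
ΔH = Σ(broken) − Σ(formed) = 1901 − 1920 = −19 kJ

ΔH ≈ −19 kJ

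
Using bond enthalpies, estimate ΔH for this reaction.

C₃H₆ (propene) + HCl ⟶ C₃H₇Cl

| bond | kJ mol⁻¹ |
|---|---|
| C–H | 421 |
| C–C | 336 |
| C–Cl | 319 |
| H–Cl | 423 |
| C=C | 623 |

ΔH ≈ −30 kJ

Bonds broken (reactants):
  C–C: 1 × 336 = 336
  C–H: 6 × 421 = 2526
  C=C: 1 × 623 = 623
  H–Cl: 1 × 423 = 423
  Σ(broken) = 3908 kJ
Bonds formed (products):
  C–C: 2 × 336 = 672
  C–Cl: 1 × 319 = 319
  C–H: 7 × 421 = 2947
  Σ(formed) = 3938 kJ
ΔH = Σ(broken) − Σ(formed) = 3908 − 3938 = −30 kJ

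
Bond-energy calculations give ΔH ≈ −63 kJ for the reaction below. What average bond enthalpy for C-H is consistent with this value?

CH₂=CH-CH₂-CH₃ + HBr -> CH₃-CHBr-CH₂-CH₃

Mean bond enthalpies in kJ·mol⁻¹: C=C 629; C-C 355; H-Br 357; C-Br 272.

Let D be the C-H bond energy.
Σ(broken) = 2×355 + 8×D + 1×629 + 1×357 = 1696 + 8D
Σ(formed) = 1×272 + 3×355 + 9×D = 1337 + 9D
ΔH = Σ(broken) − Σ(formed) = (1696 + 8D) − (1337 + 9D) = +359 − D
Setting this equal to −63 kJ gives D = 422 kJ/mol.

D(C-H) ≈ 422 kJ/mol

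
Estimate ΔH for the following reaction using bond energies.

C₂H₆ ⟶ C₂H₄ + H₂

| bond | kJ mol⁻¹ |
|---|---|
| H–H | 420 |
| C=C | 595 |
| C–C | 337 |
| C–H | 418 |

Bonds broken (reactants):
  C–C: 1 × 337 = 337
  C–H: 6 × 418 = 2508
  Σ(broken) = 2845 kJ
Bonds formed (products):
  C–H: 4 × 418 = 1672
  C=C: 1 × 595 = 595
  H–H: 1 × 420 = 420
  Σ(formed) = 2687 kJ
ΔH = Σ(broken) − Σ(formed) = 2845 − 2687 = +158 kJ

ΔH ≈ +158 kJ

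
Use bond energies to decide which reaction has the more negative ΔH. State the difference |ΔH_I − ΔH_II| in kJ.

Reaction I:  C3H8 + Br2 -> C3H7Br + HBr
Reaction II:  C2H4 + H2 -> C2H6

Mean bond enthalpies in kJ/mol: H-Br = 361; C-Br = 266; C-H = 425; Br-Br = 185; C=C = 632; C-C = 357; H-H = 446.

Reaction II, by 112 kJ

Reaction I:
  Bonds broken (reactants):
    Br-Br: 1 × 185 = 185
    C-C: 2 × 357 = 714
    C-H: 8 × 425 = 3400
    Σ(broken) = 4299 kJ
  Bonds formed (products):
    C-Br: 1 × 266 = 266
    C-C: 2 × 357 = 714
    C-H: 7 × 425 = 2975
    H-Br: 1 × 361 = 361
    Σ(formed) = 4316 kJ
  ΔH_I = 4299 − 4316 = −17 kJ
Reaction II:
  Bonds broken (reactants):
    C-H: 4 × 425 = 1700
    C=C: 1 × 632 = 632
    H-H: 1 × 446 = 446
    Σ(broken) = 2778 kJ
  Bonds formed (products):
    C-C: 1 × 357 = 357
    C-H: 6 × 425 = 2550
    Σ(formed) = 2907 kJ
  ΔH_II = 2778 − 2907 = −129 kJ
ΔH_I − ΔH_II = +112 kJ, so reaction II has the more negative ΔH; |ΔH_I − ΔH_II| = 112 kJ.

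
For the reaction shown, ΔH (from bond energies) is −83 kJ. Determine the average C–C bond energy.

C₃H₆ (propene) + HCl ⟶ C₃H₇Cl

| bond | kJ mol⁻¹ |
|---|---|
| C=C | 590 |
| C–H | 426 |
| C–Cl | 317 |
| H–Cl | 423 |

Let D be the C–C bond energy.
Σ(broken) = 1×D + 6×426 + 1×590 + 1×423 = 3569 + D
Σ(formed) = 2×D + 1×317 + 7×426 = 3299 + 2D
ΔH = Σ(broken) − Σ(formed) = (3569 + D) − (3299 + 2D) = +270 − D
Setting this equal to −83 kJ gives D = 353 kJ/mol.

D(C–C) ≈ 353 kJ/mol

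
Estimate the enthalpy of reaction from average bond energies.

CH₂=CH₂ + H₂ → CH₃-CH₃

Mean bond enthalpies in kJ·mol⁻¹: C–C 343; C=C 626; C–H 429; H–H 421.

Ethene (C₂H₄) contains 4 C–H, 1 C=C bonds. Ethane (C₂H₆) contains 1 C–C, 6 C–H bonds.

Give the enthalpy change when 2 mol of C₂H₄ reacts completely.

Bonds broken (reactants):
  C–H: 4 × 429 = 1716
  C=C: 1 × 626 = 626
  H–H: 1 × 421 = 421
  Σ(broken) = 2763 kJ
Bonds formed (products):
  C–C: 1 × 343 = 343
  C–H: 6 × 429 = 2574
  Σ(formed) = 2917 kJ
ΔH = Σ(broken) − Σ(formed) = 2763 − 2917 = −154 kJ
For 2× the reaction as written: 2 × (−154) = −308 kJ

ΔH = −308 kJ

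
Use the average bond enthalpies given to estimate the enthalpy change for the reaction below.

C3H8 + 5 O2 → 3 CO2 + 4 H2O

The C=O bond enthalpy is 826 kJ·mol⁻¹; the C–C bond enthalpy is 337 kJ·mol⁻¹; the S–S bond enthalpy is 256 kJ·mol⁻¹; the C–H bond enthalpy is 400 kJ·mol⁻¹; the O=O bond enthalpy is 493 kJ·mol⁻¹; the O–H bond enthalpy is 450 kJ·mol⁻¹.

ΔH ≈ −2217 kJ

Bonds broken (reactants):
  C–C: 2 × 337 = 674
  C–H: 8 × 400 = 3200
  O=O: 5 × 493 = 2465
  Σ(broken) = 6339 kJ
Bonds formed (products):
  C=O: 6 × 826 = 4956
  O–H: 8 × 450 = 3600
  Σ(formed) = 8556 kJ
ΔH = Σ(broken) − Σ(formed) = 6339 − 8556 = −2217 kJ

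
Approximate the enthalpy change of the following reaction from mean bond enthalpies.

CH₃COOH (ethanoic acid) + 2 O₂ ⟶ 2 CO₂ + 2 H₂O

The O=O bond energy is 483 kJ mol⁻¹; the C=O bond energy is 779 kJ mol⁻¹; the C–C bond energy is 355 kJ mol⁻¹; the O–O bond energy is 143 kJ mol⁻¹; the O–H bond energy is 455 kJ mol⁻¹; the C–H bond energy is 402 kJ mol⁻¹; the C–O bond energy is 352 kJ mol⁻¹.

Bonds broken (reactants):
  C–C: 1 × 355 = 355
  C–H: 3 × 402 = 1206
  C–O: 1 × 352 = 352
  C=O: 1 × 779 = 779
  O–H: 1 × 455 = 455
  O=O: 2 × 483 = 966
  Σ(broken) = 4113 kJ
Bonds formed (products):
  C=O: 4 × 779 = 3116
  O–H: 4 × 455 = 1820
  Σ(formed) = 4936 kJ
ΔH = Σ(broken) − Σ(formed) = 4113 − 4936 = −823 kJ

ΔH ≈ −823 kJ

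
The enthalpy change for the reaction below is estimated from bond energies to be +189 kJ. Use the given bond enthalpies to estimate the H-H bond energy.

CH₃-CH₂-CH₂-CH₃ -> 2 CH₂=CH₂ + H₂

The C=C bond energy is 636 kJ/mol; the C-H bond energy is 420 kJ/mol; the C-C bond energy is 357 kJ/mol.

D(H-H) ≈ 450 kJ/mol

Let D be the H-H bond energy.
Σ(broken) = 3×357 + 10×420 = 5271
Σ(formed) = 8×420 + 2×636 + 1×D = 4632 + D
ΔH = Σ(broken) − Σ(formed) = (5271) − (4632 + D) = +639 − D
Setting this equal to +189 kJ gives D = 450 kJ/mol.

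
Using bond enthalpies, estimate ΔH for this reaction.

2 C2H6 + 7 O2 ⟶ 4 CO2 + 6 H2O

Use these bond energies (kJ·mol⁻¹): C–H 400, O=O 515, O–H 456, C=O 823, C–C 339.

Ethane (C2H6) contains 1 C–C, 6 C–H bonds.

Bonds broken (reactants):
  C–C: 2 × 339 = 678
  C–H: 12 × 400 = 4800
  O=O: 7 × 515 = 3605
  Σ(broken) = 9083 kJ
Bonds formed (products):
  C=O: 8 × 823 = 6584
  O–H: 12 × 456 = 5472
  Σ(formed) = 12056 kJ
ΔH = Σ(broken) − Σ(formed) = 9083 − 12056 = −2973 kJ

ΔH ≈ −2973 kJ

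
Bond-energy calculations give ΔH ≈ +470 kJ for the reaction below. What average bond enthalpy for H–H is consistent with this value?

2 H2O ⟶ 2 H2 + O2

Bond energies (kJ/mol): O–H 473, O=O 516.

D(H–H) ≈ 453 kJ/mol

Let D be the H–H bond energy.
Σ(broken) = 4×473 = 1892
Σ(formed) = 2×D + 1×516 = 516 + 2D
ΔH = Σ(broken) − Σ(formed) = (1892) − (516 + 2D) = +1376 − 2D
Setting this equal to +470 kJ gives 2D = 906, so D = 453 kJ/mol.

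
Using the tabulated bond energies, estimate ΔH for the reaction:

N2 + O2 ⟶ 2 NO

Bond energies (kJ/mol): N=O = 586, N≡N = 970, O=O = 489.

ΔH ≈ +287 kJ

Bonds broken (reactants):
  N≡N: 1 × 970 = 970
  O=O: 1 × 489 = 489
  Σ(broken) = 1459 kJ
Bonds formed (products):
  N=O: 2 × 586 = 1172
  Σ(formed) = 1172 kJ
ΔH = Σ(broken) − Σ(formed) = 1459 − 1172 = +287 kJ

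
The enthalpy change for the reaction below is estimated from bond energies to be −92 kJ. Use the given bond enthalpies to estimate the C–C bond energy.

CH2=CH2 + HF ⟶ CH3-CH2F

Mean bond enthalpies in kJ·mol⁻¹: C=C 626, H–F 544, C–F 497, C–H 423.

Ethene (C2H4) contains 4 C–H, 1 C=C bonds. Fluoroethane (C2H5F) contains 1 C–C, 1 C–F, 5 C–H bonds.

Let D be the C–C bond energy.
Σ(broken) = 4×423 + 1×626 + 1×544 = 2862
Σ(formed) = 1×D + 1×497 + 5×423 = 2612 + D
ΔH = Σ(broken) − Σ(formed) = (2862) − (2612 + D) = +250 − D
Setting this equal to −92 kJ gives D = 342 kJ/mol.

D(C–C) ≈ 342 kJ/mol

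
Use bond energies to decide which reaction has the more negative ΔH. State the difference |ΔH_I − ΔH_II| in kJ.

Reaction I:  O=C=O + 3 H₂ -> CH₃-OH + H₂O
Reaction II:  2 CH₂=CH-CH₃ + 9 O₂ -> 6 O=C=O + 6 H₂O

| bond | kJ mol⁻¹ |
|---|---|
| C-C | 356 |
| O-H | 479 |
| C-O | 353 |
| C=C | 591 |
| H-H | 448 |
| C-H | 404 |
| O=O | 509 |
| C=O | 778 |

Reaction II, by 3659 kJ

Reaction I:
  Bonds broken (reactants):
    C=O: 2 × 778 = 1556
    H-H: 3 × 448 = 1344
    Σ(broken) = 2900 kJ
  Bonds formed (products):
    C-H: 3 × 404 = 1212
    C-O: 1 × 353 = 353
    O-H: 3 × 479 = 1437
    Σ(formed) = 3002 kJ
  ΔH_I = 2900 − 3002 = −102 kJ
Reaction II:
  Bonds broken (reactants):
    C-C: 2 × 356 = 712
    C-H: 12 × 404 = 4848
    C=C: 2 × 591 = 1182
    O=O: 9 × 509 = 4581
    Σ(broken) = 11323 kJ
  Bonds formed (products):
    C=O: 12 × 778 = 9336
    O-H: 12 × 479 = 5748
    Σ(formed) = 15084 kJ
  ΔH_II = 11323 − 15084 = −3761 kJ
ΔH_I − ΔH_II = +3659 kJ, so reaction II has the more negative ΔH; |ΔH_I − ΔH_II| = 3659 kJ.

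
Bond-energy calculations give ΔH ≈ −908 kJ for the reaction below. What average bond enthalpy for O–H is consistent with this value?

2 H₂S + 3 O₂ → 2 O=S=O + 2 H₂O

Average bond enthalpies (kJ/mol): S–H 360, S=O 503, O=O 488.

D(O–H) ≈ 450 kJ/mol

Let D be the O–H bond energy.
Σ(broken) = 3×488 + 4×360 = 2904
Σ(formed) = 4×D + 4×503 = 2012 + 4D
ΔH = Σ(broken) − Σ(formed) = (2904) − (2012 + 4D) = +892 − 4D
Setting this equal to −908 kJ gives 4D = 1800, so D = 450 kJ/mol.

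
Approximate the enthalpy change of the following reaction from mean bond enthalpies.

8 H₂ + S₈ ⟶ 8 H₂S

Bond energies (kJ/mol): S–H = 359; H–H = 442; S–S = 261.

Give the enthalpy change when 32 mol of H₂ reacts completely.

Bonds broken (reactants):
  H–H: 8 × 442 = 3536
  S–S: 8 × 261 = 2088
  Σ(broken) = 5624 kJ
Bonds formed (products):
  S–H: 16 × 359 = 5744
  Σ(formed) = 5744 kJ
ΔH = Σ(broken) − Σ(formed) = 5624 − 5744 = −120 kJ
For 4× the reaction as written: 4 × (−120) = −480 kJ

ΔH = −480 kJ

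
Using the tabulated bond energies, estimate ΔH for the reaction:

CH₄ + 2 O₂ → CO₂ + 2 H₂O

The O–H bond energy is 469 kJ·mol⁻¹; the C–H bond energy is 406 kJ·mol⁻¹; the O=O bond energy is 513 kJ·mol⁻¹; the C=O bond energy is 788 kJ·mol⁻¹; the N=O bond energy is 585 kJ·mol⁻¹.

Bonds broken (reactants):
  C–H: 4 × 406 = 1624
  O=O: 2 × 513 = 1026
  Σ(broken) = 2650 kJ
Bonds formed (products):
  C=O: 2 × 788 = 1576
  O–H: 4 × 469 = 1876
  Σ(formed) = 3452 kJ
ΔH = Σ(broken) − Σ(formed) = 2650 − 3452 = −802 kJ

ΔH ≈ −802 kJ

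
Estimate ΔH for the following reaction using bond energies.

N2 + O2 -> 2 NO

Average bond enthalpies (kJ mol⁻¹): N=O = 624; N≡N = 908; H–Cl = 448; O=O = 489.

Bonds broken (reactants):
  N≡N: 1 × 908 = 908
  O=O: 1 × 489 = 489
  Σ(broken) = 1397 kJ
Bonds formed (products):
  N=O: 2 × 624 = 1248
  Σ(formed) = 1248 kJ
ΔH = Σ(broken) − Σ(formed) = 1397 − 1248 = +149 kJ

ΔH ≈ +149 kJ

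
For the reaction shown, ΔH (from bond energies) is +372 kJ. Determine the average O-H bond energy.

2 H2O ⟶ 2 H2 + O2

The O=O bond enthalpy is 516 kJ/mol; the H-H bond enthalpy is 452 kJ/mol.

Let D be the O-H bond energy.
Σ(broken) = 4×D = 4D
Σ(formed) = 2×452 + 1×516 = 1420
ΔH = Σ(broken) − Σ(formed) = (4D) − (1420) = −1420 + 4D
Setting this equal to +372 kJ gives 4D = 1792, so D = 448 kJ/mol.

D(O-H) ≈ 448 kJ/mol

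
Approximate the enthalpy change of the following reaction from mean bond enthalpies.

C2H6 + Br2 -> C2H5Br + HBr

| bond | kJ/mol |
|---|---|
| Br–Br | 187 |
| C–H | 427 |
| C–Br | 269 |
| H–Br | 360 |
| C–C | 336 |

ΔH ≈ −15 kJ

Bonds broken (reactants):
  Br–Br: 1 × 187 = 187
  C–C: 1 × 336 = 336
  C–H: 6 × 427 = 2562
  Σ(broken) = 3085 kJ
Bonds formed (products):
  C–Br: 1 × 269 = 269
  C–C: 1 × 336 = 336
  C–H: 5 × 427 = 2135
  H–Br: 1 × 360 = 360
  Σ(formed) = 3100 kJ
ΔH = Σ(broken) − Σ(formed) = 3085 − 3100 = −15 kJ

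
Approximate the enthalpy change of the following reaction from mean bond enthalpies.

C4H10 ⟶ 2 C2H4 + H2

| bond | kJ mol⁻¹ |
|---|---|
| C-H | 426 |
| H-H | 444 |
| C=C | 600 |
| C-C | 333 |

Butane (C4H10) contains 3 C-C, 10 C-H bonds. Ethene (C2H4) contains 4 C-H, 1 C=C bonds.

Bonds broken (reactants):
  C-C: 3 × 333 = 999
  C-H: 10 × 426 = 4260
  Σ(broken) = 5259 kJ
Bonds formed (products):
  C-H: 8 × 426 = 3408
  C=C: 2 × 600 = 1200
  H-H: 1 × 444 = 444
  Σ(formed) = 5052 kJ
ΔH = Σ(broken) − Σ(formed) = 5259 − 5052 = +207 kJ

ΔH ≈ +207 kJ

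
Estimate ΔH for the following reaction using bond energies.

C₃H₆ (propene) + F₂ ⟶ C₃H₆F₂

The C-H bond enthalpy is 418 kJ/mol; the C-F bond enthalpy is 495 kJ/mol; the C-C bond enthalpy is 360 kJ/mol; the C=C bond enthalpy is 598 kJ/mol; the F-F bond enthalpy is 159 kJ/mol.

ΔH ≈ −593 kJ

Bonds broken (reactants):
  C-C: 1 × 360 = 360
  C-H: 6 × 418 = 2508
  C=C: 1 × 598 = 598
  F-F: 1 × 159 = 159
  Σ(broken) = 3625 kJ
Bonds formed (products):
  C-C: 2 × 360 = 720
  C-F: 2 × 495 = 990
  C-H: 6 × 418 = 2508
  Σ(formed) = 4218 kJ
ΔH = Σ(broken) − Σ(formed) = 3625 − 4218 = −593 kJ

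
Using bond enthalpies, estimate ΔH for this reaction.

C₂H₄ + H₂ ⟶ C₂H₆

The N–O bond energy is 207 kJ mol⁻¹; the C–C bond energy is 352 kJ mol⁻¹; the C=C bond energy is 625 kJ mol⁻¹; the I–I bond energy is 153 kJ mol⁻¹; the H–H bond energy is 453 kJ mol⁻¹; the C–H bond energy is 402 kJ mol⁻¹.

ΔH ≈ −78 kJ

Bonds broken (reactants):
  C–H: 4 × 402 = 1608
  C=C: 1 × 625 = 625
  H–H: 1 × 453 = 453
  Σ(broken) = 2686 kJ
Bonds formed (products):
  C–C: 1 × 352 = 352
  C–H: 6 × 402 = 2412
  Σ(formed) = 2764 kJ
ΔH = Σ(broken) − Σ(formed) = 2686 − 2764 = −78 kJ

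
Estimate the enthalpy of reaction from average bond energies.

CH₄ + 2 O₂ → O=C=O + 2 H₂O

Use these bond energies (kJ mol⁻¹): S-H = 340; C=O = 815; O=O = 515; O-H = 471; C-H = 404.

ΔH ≈ −868 kJ

Bonds broken (reactants):
  C-H: 4 × 404 = 1616
  O=O: 2 × 515 = 1030
  Σ(broken) = 2646 kJ
Bonds formed (products):
  C=O: 2 × 815 = 1630
  O-H: 4 × 471 = 1884
  Σ(formed) = 3514 kJ
ΔH = Σ(broken) − Σ(formed) = 2646 − 3514 = −868 kJ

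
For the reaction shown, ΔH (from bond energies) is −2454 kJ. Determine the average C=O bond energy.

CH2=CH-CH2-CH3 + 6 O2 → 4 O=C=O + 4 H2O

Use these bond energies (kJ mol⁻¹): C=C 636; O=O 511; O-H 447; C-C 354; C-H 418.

Let D be the C=O bond energy.
Σ(broken) = 2×354 + 8×418 + 1×636 + 6×511 = 7754
Σ(formed) = 8×D + 8×447 = 3576 + 8D
ΔH = Σ(broken) − Σ(formed) = (7754) − (3576 + 8D) = +4178 − 8D
Setting this equal to −2454 kJ gives 8D = 6632, so D = 829 kJ/mol.

D(C=O) ≈ 829 kJ/mol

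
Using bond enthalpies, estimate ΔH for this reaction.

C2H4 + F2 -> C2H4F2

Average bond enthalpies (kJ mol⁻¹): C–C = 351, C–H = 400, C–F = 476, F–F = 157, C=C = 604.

Bonds broken (reactants):
  C–H: 4 × 400 = 1600
  C=C: 1 × 604 = 604
  F–F: 1 × 157 = 157
  Σ(broken) = 2361 kJ
Bonds formed (products):
  C–C: 1 × 351 = 351
  C–F: 2 × 476 = 952
  C–H: 4 × 400 = 1600
  Σ(formed) = 2903 kJ
ΔH = Σ(broken) − Σ(formed) = 2361 − 2903 = −542 kJ

ΔH ≈ −542 kJ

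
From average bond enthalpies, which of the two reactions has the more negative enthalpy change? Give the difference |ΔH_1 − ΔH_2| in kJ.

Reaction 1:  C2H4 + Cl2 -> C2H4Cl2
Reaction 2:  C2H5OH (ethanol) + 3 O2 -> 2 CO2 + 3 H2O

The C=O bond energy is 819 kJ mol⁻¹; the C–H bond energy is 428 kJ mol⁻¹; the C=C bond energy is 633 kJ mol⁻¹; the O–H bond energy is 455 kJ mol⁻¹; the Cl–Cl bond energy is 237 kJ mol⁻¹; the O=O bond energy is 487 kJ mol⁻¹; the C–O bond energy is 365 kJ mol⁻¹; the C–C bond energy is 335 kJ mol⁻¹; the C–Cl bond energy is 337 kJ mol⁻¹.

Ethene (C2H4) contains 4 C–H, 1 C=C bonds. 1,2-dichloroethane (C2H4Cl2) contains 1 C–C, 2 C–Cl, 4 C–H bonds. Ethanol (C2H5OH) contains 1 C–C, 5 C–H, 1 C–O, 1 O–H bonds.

Reaction 2, by 1111 kJ

Reaction 1:
  Bonds broken (reactants):
    C–H: 4 × 428 = 1712
    C=C: 1 × 633 = 633
    Cl–Cl: 1 × 237 = 237
    Σ(broken) = 2582 kJ
  Bonds formed (products):
    C–C: 1 × 335 = 335
    C–Cl: 2 × 337 = 674
    C–H: 4 × 428 = 1712
    Σ(formed) = 2721 kJ
  ΔH_1 = 2582 − 2721 = −139 kJ
Reaction 2:
  Bonds broken (reactants):
    C–C: 1 × 335 = 335
    C–H: 5 × 428 = 2140
    C–O: 1 × 365 = 365
    O–H: 1 × 455 = 455
    O=O: 3 × 487 = 1461
    Σ(broken) = 4756 kJ
  Bonds formed (products):
    C=O: 4 × 819 = 3276
    O–H: 6 × 455 = 2730
    Σ(formed) = 6006 kJ
  ΔH_2 = 4756 − 6006 = −1250 kJ
ΔH_1 − ΔH_2 = +1111 kJ, so reaction 2 has the more negative ΔH; |ΔH_1 − ΔH_2| = 1111 kJ.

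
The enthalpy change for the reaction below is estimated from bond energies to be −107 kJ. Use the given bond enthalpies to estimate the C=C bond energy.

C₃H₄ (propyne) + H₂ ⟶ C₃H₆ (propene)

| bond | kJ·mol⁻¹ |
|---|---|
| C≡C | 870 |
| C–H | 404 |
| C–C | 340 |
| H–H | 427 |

D(C=C) ≈ 596 kJ/mol

Let D be the C=C bond energy.
Σ(broken) = 1×870 + 1×340 + 4×404 + 1×427 = 3253
Σ(formed) = 1×340 + 6×404 + 1×D = 2764 + D
ΔH = Σ(broken) − Σ(formed) = (3253) − (2764 + D) = +489 − D
Setting this equal to −107 kJ gives D = 596 kJ/mol.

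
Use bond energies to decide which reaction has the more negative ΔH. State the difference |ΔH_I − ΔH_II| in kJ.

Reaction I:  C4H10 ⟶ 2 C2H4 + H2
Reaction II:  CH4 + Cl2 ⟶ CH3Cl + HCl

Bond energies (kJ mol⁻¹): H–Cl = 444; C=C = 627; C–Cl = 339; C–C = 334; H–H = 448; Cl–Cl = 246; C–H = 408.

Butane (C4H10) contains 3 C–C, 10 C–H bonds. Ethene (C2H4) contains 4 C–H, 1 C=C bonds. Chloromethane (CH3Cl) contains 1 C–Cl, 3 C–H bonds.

Reaction I:
  Bonds broken (reactants):
    C–C: 3 × 334 = 1002
    C–H: 10 × 408 = 4080
    Σ(broken) = 5082 kJ
  Bonds formed (products):
    C–H: 8 × 408 = 3264
    C=C: 2 × 627 = 1254
    H–H: 1 × 448 = 448
    Σ(formed) = 4966 kJ
  ΔH_I = 5082 − 4966 = +116 kJ
Reaction II:
  Bonds broken (reactants):
    C–H: 4 × 408 = 1632
    Cl–Cl: 1 × 246 = 246
    Σ(broken) = 1878 kJ
  Bonds formed (products):
    C–Cl: 1 × 339 = 339
    C–H: 3 × 408 = 1224
    H–Cl: 1 × 444 = 444
    Σ(formed) = 2007 kJ
  ΔH_II = 1878 − 2007 = −129 kJ
ΔH_I − ΔH_II = +245 kJ, so reaction II has the more negative ΔH; |ΔH_I − ΔH_II| = 245 kJ.

Reaction II, by 245 kJ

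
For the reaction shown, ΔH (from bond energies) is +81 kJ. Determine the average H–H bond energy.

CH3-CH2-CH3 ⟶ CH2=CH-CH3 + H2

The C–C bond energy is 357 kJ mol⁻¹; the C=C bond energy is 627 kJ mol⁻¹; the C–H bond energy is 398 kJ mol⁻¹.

Let D be the H–H bond energy.
Σ(broken) = 2×357 + 8×398 = 3898
Σ(formed) = 1×357 + 6×398 + 1×627 + 1×D = 3372 + D
ΔH = Σ(broken) − Σ(formed) = (3898) − (3372 + D) = +526 − D
Setting this equal to +81 kJ gives D = 445 kJ/mol.

D(H–H) ≈ 445 kJ/mol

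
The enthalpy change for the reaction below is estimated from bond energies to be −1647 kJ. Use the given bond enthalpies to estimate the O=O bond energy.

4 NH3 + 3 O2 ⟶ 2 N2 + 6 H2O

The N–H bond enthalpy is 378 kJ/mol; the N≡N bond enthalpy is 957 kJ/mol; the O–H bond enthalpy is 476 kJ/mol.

Let D be the O=O bond energy.
Σ(broken) = 12×378 + 3×D = 4536 + 3D
Σ(formed) = 2×957 + 12×476 = 7626
ΔH = Σ(broken) − Σ(formed) = (4536 + 3D) − (7626) = −3090 + 3D
Setting this equal to −1647 kJ gives 3D = 1443, so D = 481 kJ/mol.

D(O=O) ≈ 481 kJ/mol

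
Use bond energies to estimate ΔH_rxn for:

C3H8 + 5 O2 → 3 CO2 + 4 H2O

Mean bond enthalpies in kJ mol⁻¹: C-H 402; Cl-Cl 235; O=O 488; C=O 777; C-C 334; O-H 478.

ΔH ≈ −2162 kJ

Bonds broken (reactants):
  C-C: 2 × 334 = 668
  C-H: 8 × 402 = 3216
  O=O: 5 × 488 = 2440
  Σ(broken) = 6324 kJ
Bonds formed (products):
  C=O: 6 × 777 = 4662
  O-H: 8 × 478 = 3824
  Σ(formed) = 8486 kJ
ΔH = Σ(broken) − Σ(formed) = 6324 − 8486 = −2162 kJ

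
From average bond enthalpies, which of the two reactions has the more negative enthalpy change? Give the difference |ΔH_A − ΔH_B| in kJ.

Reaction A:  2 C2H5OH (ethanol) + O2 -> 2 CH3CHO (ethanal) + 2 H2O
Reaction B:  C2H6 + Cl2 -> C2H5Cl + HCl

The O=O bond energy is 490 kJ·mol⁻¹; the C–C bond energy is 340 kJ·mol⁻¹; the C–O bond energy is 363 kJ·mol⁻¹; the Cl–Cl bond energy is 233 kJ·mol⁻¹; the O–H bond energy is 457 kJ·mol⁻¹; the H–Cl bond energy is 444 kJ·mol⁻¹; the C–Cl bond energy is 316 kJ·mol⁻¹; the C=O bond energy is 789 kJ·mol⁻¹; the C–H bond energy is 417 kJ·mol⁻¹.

Reaction A, by 332 kJ

Reaction A:
  Bonds broken (reactants):
    C–C: 2 × 340 = 680
    C–H: 10 × 417 = 4170
    C–O: 2 × 363 = 726
    O–H: 2 × 457 = 914
    O=O: 1 × 490 = 490
    Σ(broken) = 6980 kJ
  Bonds formed (products):
    C–C: 2 × 340 = 680
    C–H: 8 × 417 = 3336
    C=O: 2 × 789 = 1578
    O–H: 4 × 457 = 1828
    Σ(formed) = 7422 kJ
  ΔH_A = 6980 − 7422 = −442 kJ
Reaction B:
  Bonds broken (reactants):
    C–C: 1 × 340 = 340
    C–H: 6 × 417 = 2502
    Cl–Cl: 1 × 233 = 233
    Σ(broken) = 3075 kJ
  Bonds formed (products):
    C–C: 1 × 340 = 340
    C–Cl: 1 × 316 = 316
    C–H: 5 × 417 = 2085
    H–Cl: 1 × 444 = 444
    Σ(formed) = 3185 kJ
  ΔH_B = 3075 − 3185 = −110 kJ
ΔH_A − ΔH_B = −332 kJ, so reaction A has the more negative ΔH; |ΔH_A − ΔH_B| = 332 kJ.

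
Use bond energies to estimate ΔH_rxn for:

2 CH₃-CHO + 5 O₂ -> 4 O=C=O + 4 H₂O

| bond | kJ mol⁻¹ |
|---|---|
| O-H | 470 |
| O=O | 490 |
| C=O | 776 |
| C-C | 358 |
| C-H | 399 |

Bonds broken (reactants):
  C-C: 2 × 358 = 716
  C-H: 8 × 399 = 3192
  C=O: 2 × 776 = 1552
  O=O: 5 × 490 = 2450
  Σ(broken) = 7910 kJ
Bonds formed (products):
  C=O: 8 × 776 = 6208
  O-H: 8 × 470 = 3760
  Σ(formed) = 9968 kJ
ΔH = Σ(broken) − Σ(formed) = 7910 − 9968 = −2058 kJ

ΔH ≈ −2058 kJ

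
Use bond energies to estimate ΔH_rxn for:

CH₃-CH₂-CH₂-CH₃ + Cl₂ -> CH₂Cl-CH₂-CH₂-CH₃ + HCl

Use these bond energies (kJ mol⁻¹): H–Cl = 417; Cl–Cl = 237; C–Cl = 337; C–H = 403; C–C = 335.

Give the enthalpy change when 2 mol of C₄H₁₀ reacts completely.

Bonds broken (reactants):
  C–C: 3 × 335 = 1005
  C–H: 10 × 403 = 4030
  Cl–Cl: 1 × 237 = 237
  Σ(broken) = 5272 kJ
Bonds formed (products):
  C–C: 3 × 335 = 1005
  C–Cl: 1 × 337 = 337
  C–H: 9 × 403 = 3627
  H–Cl: 1 × 417 = 417
  Σ(formed) = 5386 kJ
ΔH = Σ(broken) − Σ(formed) = 5272 − 5386 = −114 kJ
For 2× the reaction as written: 2 × (−114) = −228 kJ

ΔH = −228 kJ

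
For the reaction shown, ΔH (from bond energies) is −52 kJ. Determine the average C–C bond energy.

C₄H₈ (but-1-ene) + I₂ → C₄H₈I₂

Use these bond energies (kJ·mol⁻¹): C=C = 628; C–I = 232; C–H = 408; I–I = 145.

Let D be the C–C bond energy.
Σ(broken) = 2×D + 8×408 + 1×628 + 1×145 = 4037 + 2D
Σ(formed) = 3×D + 8×408 + 2×232 = 3728 + 3D
ΔH = Σ(broken) − Σ(formed) = (4037 + 2D) − (3728 + 3D) = +309 − D
Setting this equal to −52 kJ gives D = 361 kJ/mol.

D(C–C) ≈ 361 kJ/mol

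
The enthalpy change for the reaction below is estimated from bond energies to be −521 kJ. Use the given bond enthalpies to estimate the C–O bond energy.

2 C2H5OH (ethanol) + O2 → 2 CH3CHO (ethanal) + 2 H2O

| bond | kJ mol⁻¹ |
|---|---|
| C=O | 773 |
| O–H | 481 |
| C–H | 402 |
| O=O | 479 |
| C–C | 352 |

D(C–O) ≈ 352 kJ/mol

Let D be the C–O bond energy.
Σ(broken) = 2×352 + 10×402 + 2×D + 2×481 + 1×479 = 6165 + 2D
Σ(formed) = 2×352 + 8×402 + 2×773 + 4×481 = 7390
ΔH = Σ(broken) − Σ(formed) = (6165 + 2D) − (7390) = −1225 + 2D
Setting this equal to −521 kJ gives 2D = 704, so D = 352 kJ/mol.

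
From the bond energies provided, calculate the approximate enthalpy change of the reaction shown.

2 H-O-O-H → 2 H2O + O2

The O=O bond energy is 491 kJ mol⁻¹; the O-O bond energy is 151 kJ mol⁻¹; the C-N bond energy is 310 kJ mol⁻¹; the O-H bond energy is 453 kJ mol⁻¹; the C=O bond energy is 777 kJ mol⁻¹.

Bonds broken (reactants):
  O-H: 4 × 453 = 1812
  O-O: 2 × 151 = 302
  Σ(broken) = 2114 kJ
Bonds formed (products):
  O-H: 4 × 453 = 1812
  O=O: 1 × 491 = 491
  Σ(formed) = 2303 kJ
ΔH = Σ(broken) − Σ(formed) = 2114 − 2303 = −189 kJ

ΔH ≈ −189 kJ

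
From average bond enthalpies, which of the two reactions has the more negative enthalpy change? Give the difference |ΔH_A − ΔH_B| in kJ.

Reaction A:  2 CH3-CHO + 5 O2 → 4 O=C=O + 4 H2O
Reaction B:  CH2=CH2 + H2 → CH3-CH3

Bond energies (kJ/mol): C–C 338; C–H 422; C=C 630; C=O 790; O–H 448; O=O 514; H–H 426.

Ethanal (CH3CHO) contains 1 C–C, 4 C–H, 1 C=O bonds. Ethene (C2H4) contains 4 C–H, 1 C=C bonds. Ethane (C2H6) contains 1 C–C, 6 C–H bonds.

Reaction A:
  Bonds broken (reactants):
    C–C: 2 × 338 = 676
    C–H: 8 × 422 = 3376
    C=O: 2 × 790 = 1580
    O=O: 5 × 514 = 2570
    Σ(broken) = 8202 kJ
  Bonds formed (products):
    C=O: 8 × 790 = 6320
    O–H: 8 × 448 = 3584
    Σ(formed) = 9904 kJ
  ΔH_A = 8202 − 9904 = −1702 kJ
Reaction B:
  Bonds broken (reactants):
    C–H: 4 × 422 = 1688
    C=C: 1 × 630 = 630
    H–H: 1 × 426 = 426
    Σ(broken) = 2744 kJ
  Bonds formed (products):
    C–C: 1 × 338 = 338
    C–H: 6 × 422 = 2532
    Σ(formed) = 2870 kJ
  ΔH_B = 2744 − 2870 = −126 kJ
ΔH_A − ΔH_B = −1576 kJ, so reaction A has the more negative ΔH; |ΔH_A − ΔH_B| = 1576 kJ.

Reaction A, by 1576 kJ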